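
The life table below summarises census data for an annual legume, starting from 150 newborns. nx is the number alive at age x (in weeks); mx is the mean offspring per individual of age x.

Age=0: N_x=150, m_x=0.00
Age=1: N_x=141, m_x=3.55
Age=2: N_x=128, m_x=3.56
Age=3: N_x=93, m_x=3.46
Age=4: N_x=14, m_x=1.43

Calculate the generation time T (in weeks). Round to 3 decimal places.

1.893

lx = nx/n0 = nx/150: 1, 0.94, 0.85333…, 0.62, 0.09333…
lx·mx: 0, 3.337, 3.037867…, 2.1452, 0.133467… → R0 = 8.653533…
x·lx·mx: 0, 3.337, 6.075733…, 6.4356, 0.533867… → Σ = 16.3822…
T = 16.3822… / 8.653533… = 1.893123… → 1.893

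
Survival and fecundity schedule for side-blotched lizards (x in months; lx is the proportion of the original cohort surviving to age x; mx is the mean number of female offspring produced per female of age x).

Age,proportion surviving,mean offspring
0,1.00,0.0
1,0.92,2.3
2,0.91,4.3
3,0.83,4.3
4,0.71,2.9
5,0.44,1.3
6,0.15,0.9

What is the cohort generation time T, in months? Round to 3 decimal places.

lx·mx: 0, 2.116, 3.913, 3.569, 2.059, 0.572, 0.135 → R0 = 12.364
x·lx·mx: 0, 2.116, 7.826, 10.707, 8.236, 2.86, 0.81 → Σ = 32.555
T = 32.555 / 12.364 = 2.633048… → 2.633

2.633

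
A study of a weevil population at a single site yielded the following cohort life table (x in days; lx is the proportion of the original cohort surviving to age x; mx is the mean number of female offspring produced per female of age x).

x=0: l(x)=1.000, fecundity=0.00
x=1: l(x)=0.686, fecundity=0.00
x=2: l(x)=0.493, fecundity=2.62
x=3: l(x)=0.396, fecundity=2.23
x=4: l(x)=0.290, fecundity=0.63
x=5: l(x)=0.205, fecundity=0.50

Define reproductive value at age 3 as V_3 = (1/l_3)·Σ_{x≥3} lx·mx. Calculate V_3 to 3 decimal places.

lx·mx for x ≥ 3: 0.88308, 0.1827, 0.1025 → sum = 1.16828
V_3 = 1.16828 / l_3 = 1.16828 / 0.396 = 2.950202… → 2.950

2.950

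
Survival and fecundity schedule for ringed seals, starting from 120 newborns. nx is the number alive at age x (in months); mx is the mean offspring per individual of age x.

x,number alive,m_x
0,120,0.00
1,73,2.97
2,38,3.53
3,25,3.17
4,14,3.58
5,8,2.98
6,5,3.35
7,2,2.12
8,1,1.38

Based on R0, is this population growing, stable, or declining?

growing

lx = nx/n0 = nx/120: 1, 0.60833…, 0.31667…, 0.20833…, 0.11667…, 0.06667…, 0.04167…, 0.01667…, 0.00833…
R0 = Σ lx·mx = 0 + 1.80675… + 1.117833… + 0.660417… + 0.417667… + 0.198667… + 0.139583… + 0.035333… + 0.0115… = 4.38775…
R0 > 1, so the population is growing.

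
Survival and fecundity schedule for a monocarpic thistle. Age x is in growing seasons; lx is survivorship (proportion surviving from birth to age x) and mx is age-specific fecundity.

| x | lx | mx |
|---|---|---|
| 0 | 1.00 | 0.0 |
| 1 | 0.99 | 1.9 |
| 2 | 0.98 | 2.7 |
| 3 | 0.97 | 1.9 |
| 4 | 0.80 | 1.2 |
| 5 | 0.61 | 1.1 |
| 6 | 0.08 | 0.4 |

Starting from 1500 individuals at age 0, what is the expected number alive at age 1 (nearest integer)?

Expected survivors = N0 · l_1 = 1500 × 0.99 = 1485 → 1485

1485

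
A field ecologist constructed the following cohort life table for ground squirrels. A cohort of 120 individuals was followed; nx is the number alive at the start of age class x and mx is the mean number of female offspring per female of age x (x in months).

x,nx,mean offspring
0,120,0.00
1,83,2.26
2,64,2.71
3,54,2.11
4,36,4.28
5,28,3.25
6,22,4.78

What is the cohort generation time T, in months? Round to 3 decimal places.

3.125

lx = nx/n0 = nx/120: 1, 0.69167…, 0.53333…, 0.45, 0.3, 0.23333…, 0.18333…
lx·mx: 0, 1.563167…, 1.445333…, 0.9495, 1.284, 0.758333…, 0.876333… → R0 = 6.876667…
x·lx·mx: 0, 1.563167…, 2.890667…, 2.8485, 5.136, 3.791667…, 5.258… → Σ = 21.488…
T = 21.488… / 6.876667… = 3.12477… → 3.125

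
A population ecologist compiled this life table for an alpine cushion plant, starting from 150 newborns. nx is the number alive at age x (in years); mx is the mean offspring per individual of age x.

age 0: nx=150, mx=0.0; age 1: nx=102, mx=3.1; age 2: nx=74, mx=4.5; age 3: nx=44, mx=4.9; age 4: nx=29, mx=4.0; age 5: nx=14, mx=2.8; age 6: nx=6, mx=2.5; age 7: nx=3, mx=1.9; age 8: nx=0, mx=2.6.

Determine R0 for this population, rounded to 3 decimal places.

6.938

lx = nx/n0 = nx/150: 1, 0.68, 0.49333…, 0.29333…, 0.19333…, 0.09333…, 0.04, 0.02, 0
lx·mx by age: 0, 2.108, 2.22…, 1.437333…, 0.773333…, 0.261333…, 0.1, 0.038, 0
R0 = Σ lx·mx = 6.938… → 6.938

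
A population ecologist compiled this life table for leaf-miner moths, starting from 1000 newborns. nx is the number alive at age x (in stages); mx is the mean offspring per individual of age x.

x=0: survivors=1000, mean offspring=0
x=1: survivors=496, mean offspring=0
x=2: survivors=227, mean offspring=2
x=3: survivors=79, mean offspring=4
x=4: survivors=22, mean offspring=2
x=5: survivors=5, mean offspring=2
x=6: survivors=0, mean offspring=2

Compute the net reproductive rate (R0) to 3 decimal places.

0.824

lx = nx/n0 = nx/1000: 1, 0.496, 0.227, 0.079, 0.022, 0.005, 0
lx·mx by age: 0, 0, 0.454, 0.316, 0.044, 0.01, 0
R0 = Σ lx·mx = 0.824 → 0.824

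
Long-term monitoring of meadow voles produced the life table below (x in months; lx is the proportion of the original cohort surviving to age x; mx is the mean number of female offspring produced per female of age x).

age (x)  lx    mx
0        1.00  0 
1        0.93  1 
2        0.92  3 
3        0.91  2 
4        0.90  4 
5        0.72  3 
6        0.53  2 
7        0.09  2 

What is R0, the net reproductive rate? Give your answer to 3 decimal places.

lx·mx by age: 0, 0.93, 2.76, 1.82, 3.6, 2.16, 1.06, 0.18
R0 = Σ lx·mx = 12.51 → 12.510

12.510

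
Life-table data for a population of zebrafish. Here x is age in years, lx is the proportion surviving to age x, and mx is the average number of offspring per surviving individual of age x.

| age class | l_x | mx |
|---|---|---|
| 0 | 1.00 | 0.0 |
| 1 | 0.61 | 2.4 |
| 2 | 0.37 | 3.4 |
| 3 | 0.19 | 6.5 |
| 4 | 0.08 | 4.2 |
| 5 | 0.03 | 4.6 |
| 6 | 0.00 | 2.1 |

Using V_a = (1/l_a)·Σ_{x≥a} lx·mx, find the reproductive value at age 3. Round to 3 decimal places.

lx·mx for x ≥ 3: 1.235, 0.336, 0.138, 0 → sum = 1.709
V_3 = 1.709 / l_3 = 1.709 / 0.19 = 8.994737… → 8.995

8.995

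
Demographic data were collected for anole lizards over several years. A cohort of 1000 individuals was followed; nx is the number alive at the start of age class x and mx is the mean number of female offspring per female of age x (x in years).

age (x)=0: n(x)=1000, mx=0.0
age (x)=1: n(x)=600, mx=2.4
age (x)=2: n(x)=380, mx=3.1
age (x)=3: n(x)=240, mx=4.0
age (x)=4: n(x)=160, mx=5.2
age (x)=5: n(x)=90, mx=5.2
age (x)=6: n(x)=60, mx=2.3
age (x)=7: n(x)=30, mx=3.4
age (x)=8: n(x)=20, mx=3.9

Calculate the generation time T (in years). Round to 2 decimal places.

lx = nx/n0 = nx/1000: 1, 0.6, 0.38, 0.24, 0.16, 0.09, 0.06, 0.03, 0.02
lx·mx: 0, 1.44, 1.178, 0.96, 0.832, 0.468, 0.138, 0.102, 0.078 → R0 = 5.196
x·lx·mx: 0, 1.44, 2.356, 2.88, 3.328, 2.34, 0.828, 0.714, 0.624 → Σ = 14.51
T = 14.51 / 5.196 = 2.792533… → 2.79

2.79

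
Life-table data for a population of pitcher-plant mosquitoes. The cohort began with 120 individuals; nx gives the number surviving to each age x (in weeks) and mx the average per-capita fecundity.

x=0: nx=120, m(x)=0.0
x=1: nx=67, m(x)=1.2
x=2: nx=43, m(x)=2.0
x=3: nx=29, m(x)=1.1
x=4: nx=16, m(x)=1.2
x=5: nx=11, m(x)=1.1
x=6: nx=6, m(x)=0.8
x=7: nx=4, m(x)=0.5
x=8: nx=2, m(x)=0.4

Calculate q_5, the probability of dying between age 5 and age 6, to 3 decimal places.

lx = nx/n0 = nx/120: 1, 0.55833…, 0.35833…, 0.24167…, 0.13333…, 0.09167…, 0.05, 0.03333…, 0.01667…
q_5 = (l_5 − l_6) / l_5 = (0.091667… − 0.05) / 0.091667…
     = 0.041667… / 0.091667… = 0.454545… → 0.455

0.455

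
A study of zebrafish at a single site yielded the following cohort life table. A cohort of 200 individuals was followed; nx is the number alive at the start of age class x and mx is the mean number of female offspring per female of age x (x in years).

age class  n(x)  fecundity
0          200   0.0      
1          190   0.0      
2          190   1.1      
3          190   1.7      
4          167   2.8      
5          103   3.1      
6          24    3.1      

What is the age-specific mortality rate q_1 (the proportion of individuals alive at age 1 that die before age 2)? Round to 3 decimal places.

lx = nx/n0 = nx/200: 1, 0.95, 0.95, 0.95, 0.835, 0.515, 0.12
q_1 = (l_1 − l_2) / l_1 = (0.95 − 0.95) / 0.95
     = 0 / 0.95 = 0 → 0.000

0.000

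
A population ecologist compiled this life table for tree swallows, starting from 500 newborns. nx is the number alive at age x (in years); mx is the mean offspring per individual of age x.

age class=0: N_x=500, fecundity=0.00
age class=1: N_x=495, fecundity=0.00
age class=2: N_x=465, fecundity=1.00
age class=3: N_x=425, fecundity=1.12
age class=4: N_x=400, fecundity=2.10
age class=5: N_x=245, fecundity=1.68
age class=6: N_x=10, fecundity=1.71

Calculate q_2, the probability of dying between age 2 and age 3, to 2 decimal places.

0.09

lx = nx/n0 = nx/500: 1, 0.99, 0.93, 0.85, 0.8, 0.49, 0.02
q_2 = (l_2 − l_3) / l_2 = (0.93 − 0.85) / 0.93
     = 0.08 / 0.93 = 0.086022… → 0.09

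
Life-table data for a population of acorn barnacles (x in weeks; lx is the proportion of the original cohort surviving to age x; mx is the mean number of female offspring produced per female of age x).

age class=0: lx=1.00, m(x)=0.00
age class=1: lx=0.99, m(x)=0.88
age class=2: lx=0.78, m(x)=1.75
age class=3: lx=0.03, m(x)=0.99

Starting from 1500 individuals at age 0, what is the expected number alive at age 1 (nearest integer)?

Expected survivors = N0 · l_1 = 1500 × 0.99 = 1485 → 1485

1485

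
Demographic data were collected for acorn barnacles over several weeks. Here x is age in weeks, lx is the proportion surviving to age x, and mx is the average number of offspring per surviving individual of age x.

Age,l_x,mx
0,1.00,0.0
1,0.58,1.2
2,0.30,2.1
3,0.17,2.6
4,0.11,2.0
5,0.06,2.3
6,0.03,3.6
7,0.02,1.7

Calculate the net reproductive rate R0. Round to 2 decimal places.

lx·mx by age: 0, 0.696, 0.63, 0.442, 0.22, 0.138, 0.108, 0.034
R0 = Σ lx·mx = 2.268 → 2.27

2.27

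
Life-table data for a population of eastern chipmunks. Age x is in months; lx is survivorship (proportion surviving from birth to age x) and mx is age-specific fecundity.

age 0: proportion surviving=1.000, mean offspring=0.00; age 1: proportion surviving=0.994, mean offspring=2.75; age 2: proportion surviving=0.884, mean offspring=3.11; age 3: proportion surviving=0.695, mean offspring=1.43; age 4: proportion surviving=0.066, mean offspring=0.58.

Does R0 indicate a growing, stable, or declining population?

growing

R0 = Σ lx·mx = 0 + 2.7335 + 2.74924 + 0.99385 + 0.03828 = 6.51487
R0 > 1, so the population is growing.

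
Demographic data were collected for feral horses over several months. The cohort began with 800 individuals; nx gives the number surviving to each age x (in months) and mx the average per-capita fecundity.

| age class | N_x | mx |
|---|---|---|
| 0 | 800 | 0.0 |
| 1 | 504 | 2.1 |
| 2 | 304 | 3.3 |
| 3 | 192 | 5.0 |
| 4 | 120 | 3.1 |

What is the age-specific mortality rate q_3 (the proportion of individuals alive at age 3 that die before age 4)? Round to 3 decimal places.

0.375

lx = nx/n0 = nx/800: 1, 0.63, 0.38, 0.24, 0.15
q_3 = (l_3 − l_4) / l_3 = (0.24 − 0.15) / 0.24
     = 0.09 / 0.24 = 0.375 → 0.375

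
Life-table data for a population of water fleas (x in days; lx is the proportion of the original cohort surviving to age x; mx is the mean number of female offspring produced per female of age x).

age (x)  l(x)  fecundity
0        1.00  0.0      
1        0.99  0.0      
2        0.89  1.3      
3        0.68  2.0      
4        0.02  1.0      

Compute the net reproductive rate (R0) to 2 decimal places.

2.54

lx·mx by age: 0, 0, 1.157, 1.36, 0.02
R0 = Σ lx·mx = 2.537 → 2.54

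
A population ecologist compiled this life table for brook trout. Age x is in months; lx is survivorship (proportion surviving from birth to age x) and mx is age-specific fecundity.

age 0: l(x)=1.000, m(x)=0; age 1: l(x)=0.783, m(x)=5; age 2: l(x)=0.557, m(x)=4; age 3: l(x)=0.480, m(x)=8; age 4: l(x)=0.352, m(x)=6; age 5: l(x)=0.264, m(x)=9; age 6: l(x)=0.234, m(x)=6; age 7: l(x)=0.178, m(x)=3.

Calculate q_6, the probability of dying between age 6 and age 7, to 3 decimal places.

0.239

q_6 = (l_6 − l_7) / l_6 = (0.234 − 0.178) / 0.234
     = 0.056 / 0.234 = 0.239316… → 0.239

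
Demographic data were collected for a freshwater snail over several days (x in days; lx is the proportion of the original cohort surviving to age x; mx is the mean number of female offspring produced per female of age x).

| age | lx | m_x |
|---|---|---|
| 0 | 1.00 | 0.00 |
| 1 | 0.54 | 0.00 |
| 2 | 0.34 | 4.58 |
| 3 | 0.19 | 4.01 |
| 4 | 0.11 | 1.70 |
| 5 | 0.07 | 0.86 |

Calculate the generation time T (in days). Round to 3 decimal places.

lx·mx: 0, 0, 1.5572, 0.7619, 0.187, 0.0602 → R0 = 2.5663
x·lx·mx: 0, 0, 3.1144, 2.2857, 0.748, 0.301 → Σ = 6.4491
T = 6.4491 / 2.5663 = 2.512995… → 2.513

2.513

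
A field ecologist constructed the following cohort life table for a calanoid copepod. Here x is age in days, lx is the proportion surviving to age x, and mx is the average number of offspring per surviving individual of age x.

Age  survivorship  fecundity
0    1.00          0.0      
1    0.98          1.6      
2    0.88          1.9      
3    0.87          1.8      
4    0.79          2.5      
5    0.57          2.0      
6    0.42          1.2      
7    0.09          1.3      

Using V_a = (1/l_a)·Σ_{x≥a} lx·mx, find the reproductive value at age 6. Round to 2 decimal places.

lx·mx for x ≥ 6: 0.504, 0.117 → sum = 0.621
V_6 = 0.621 / l_6 = 0.621 / 0.42 = 1.478571… → 1.48

1.48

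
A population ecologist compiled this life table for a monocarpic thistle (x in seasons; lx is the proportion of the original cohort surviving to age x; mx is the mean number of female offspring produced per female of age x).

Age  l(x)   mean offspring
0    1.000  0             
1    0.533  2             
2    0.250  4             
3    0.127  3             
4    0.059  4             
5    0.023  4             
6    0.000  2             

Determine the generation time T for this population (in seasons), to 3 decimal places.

2.023

lx·mx: 0, 1.066, 1, 0.381, 0.236, 0.092, 0 → R0 = 2.775
x·lx·mx: 0, 1.066, 2, 1.143, 0.944, 0.46, 0 → Σ = 5.613
T = 5.613 / 2.775 = 2.022703… → 2.023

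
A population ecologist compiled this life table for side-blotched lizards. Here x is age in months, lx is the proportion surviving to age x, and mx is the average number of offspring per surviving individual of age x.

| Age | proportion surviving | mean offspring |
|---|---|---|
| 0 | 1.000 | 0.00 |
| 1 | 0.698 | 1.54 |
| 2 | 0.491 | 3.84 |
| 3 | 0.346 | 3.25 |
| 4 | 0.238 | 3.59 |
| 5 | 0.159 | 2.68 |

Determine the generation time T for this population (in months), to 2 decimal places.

lx·mx: 0, 1.07492, 1.88544, 1.1245, 0.85442, 0.42612 → R0 = 5.3654
x·lx·mx: 0, 1.07492, 3.77088, 3.3735, 3.41768, 2.1306 → Σ = 13.76758
T = 13.76758 / 5.3654 = 2.565993… → 2.57

2.57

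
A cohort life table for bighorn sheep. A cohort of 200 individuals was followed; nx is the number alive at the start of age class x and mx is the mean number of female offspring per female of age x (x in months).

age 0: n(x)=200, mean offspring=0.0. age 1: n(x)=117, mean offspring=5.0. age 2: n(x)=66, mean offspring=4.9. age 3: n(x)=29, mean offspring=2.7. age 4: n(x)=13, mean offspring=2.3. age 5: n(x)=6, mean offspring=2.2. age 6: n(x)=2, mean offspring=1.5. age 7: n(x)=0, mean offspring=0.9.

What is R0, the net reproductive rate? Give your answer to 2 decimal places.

5.16

lx = nx/n0 = nx/200: 1, 0.585, 0.33, 0.145, 0.065, 0.03, 0.01, 0
lx·mx by age: 0, 2.925, 1.617, 0.3915, 0.1495, 0.066, 0.015, 0
R0 = Σ lx·mx = 5.164 → 5.16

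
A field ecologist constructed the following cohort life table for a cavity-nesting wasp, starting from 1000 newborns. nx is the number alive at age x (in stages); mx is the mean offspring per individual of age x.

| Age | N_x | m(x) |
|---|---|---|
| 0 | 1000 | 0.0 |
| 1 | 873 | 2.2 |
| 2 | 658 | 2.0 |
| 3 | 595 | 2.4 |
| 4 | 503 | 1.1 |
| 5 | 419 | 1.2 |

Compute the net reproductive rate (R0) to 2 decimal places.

5.72

lx = nx/n0 = nx/1000: 1, 0.873, 0.658, 0.595, 0.503, 0.419
lx·mx by age: 0, 1.9206, 1.316, 1.428, 0.5533, 0.5028
R0 = Σ lx·mx = 5.7207 → 5.72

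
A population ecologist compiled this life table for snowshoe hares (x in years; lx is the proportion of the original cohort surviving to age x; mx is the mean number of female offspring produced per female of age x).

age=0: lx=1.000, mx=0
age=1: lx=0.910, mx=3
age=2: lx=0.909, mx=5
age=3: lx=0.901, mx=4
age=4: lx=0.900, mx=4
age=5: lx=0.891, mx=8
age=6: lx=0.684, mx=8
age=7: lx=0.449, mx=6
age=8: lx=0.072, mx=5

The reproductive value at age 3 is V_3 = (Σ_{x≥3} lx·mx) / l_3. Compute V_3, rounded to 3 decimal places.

25.370

lx·mx for x ≥ 3: 3.604, 3.6, 7.128, 5.472, 2.694, 0.36 → sum = 22.858
V_3 = 22.858 / l_3 = 22.858 / 0.901 = 25.369589… → 25.370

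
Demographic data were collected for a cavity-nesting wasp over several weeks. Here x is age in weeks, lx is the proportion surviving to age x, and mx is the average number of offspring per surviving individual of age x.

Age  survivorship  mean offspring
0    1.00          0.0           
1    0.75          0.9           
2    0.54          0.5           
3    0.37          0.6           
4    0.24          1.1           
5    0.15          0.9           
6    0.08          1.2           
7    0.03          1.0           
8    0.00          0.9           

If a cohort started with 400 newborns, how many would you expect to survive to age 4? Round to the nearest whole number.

96

Expected survivors = N0 · l_4 = 400 × 0.24 = 96 → 96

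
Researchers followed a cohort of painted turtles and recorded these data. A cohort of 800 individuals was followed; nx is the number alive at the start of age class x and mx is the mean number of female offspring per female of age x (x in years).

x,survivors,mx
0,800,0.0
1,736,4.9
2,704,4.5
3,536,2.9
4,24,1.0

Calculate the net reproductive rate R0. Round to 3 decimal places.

10.441

lx = nx/n0 = nx/800: 1, 0.92, 0.88, 0.67, 0.03
lx·mx by age: 0, 4.508, 3.96, 1.943, 0.03
R0 = Σ lx·mx = 10.441 → 10.441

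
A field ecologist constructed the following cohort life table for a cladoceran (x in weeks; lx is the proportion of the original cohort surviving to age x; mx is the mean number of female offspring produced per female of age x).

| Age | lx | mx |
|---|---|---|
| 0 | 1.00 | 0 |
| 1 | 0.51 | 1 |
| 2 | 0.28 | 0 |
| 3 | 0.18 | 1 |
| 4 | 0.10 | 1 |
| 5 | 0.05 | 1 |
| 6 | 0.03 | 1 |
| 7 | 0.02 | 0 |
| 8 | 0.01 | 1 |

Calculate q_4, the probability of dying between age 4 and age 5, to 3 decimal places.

q_4 = (l_4 − l_5) / l_4 = (0.1 − 0.05) / 0.1
     = 0.05 / 0.1 = 0.5 → 0.500

0.500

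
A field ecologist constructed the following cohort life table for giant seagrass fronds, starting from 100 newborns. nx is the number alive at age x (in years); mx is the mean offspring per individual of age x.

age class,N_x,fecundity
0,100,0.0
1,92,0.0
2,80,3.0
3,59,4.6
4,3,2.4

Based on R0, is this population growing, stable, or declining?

lx = nx/n0 = nx/100: 1, 0.92, 0.8, 0.59, 0.03
R0 = Σ lx·mx = 0 + 0 + 2.4 + 2.714 + 0.072 = 5.186
R0 > 1, so the population is growing.

growing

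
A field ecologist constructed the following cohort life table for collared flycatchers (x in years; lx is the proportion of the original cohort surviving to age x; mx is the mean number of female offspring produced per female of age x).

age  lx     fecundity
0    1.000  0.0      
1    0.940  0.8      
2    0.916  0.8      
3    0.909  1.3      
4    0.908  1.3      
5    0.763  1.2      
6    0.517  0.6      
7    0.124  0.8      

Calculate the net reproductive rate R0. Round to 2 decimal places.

5.17

lx·mx by age: 0, 0.752, 0.7328, 1.1817, 1.1804, 0.9156, 0.3102, 0.0992
R0 = Σ lx·mx = 5.1719 → 5.17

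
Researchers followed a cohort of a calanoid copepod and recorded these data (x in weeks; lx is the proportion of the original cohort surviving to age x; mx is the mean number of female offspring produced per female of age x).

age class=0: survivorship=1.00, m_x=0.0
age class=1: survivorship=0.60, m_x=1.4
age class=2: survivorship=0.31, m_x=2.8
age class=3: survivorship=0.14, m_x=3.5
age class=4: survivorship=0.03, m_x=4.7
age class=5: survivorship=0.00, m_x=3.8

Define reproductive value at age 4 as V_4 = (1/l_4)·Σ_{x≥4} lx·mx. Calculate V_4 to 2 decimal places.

4.70

lx·mx for x ≥ 4: 0.141, 0 → sum = 0.141
V_4 = 0.141 / l_4 = 0.141 / 0.03 = 4.7 → 4.70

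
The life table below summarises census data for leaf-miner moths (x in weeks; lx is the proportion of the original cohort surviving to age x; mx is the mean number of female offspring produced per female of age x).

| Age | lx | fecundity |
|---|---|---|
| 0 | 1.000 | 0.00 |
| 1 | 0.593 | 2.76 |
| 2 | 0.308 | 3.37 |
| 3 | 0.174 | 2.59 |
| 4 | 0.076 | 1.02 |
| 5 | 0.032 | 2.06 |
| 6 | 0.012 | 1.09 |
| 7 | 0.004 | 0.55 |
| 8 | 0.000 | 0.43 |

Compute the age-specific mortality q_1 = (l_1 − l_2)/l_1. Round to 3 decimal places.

0.481

q_1 = (l_1 − l_2) / l_1 = (0.593 − 0.308) / 0.593
     = 0.285 / 0.593 = 0.480607… → 0.481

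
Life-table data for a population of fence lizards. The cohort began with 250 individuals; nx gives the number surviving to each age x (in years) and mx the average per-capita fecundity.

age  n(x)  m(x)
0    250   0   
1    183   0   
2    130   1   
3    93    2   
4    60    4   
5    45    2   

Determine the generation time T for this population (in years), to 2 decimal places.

lx = nx/n0 = nx/250: 1, 0.732, 0.52, 0.372, 0.24, 0.18
lx·mx: 0, 0, 0.52, 0.744, 0.96, 0.36 → R0 = 2.584
x·lx·mx: 0, 0, 1.04, 2.232, 3.84, 1.8 → Σ = 8.912
T = 8.912 / 2.584 = 3.448916… → 3.45

3.45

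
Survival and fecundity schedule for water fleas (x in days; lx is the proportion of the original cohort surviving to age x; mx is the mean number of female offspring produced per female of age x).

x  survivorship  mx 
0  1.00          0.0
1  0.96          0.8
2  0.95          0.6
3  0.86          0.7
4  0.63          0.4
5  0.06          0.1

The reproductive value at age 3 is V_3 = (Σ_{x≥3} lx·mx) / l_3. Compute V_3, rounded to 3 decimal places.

1.000

lx·mx for x ≥ 3: 0.602, 0.252, 0.006 → sum = 0.86
V_3 = 0.86 / l_3 = 0.86 / 0.86 = 1 → 1.000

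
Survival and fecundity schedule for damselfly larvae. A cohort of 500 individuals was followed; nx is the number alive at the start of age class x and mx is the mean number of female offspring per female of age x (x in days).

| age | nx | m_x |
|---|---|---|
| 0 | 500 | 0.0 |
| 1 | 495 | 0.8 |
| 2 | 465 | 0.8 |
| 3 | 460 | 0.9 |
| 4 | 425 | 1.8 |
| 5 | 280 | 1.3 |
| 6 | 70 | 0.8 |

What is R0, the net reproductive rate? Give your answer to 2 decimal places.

lx = nx/n0 = nx/500: 1, 0.99, 0.93, 0.92, 0.85, 0.56, 0.14
lx·mx by age: 0, 0.792, 0.744, 0.828, 1.53, 0.728, 0.112
R0 = Σ lx·mx = 4.734 → 4.73

4.73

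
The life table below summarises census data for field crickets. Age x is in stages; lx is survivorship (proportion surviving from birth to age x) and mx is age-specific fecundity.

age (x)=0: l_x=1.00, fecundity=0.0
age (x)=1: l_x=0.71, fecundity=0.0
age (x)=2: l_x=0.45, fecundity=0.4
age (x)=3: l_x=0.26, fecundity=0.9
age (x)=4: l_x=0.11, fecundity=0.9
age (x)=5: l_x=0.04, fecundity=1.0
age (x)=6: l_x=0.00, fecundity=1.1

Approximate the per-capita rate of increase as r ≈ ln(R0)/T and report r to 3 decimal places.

R0 = Σ lx·mx = 0 + 0 + 0.18 + 0.234 + 0.099 + 0.04 + 0 = 0.553
Σ x·lx·mx = 1.658; T = 1.658/0.553 = 2.99819…
r ≈ ln(R0)/T = ln(0.553)/2.99819… = -0.19758… → -0.198

-0.198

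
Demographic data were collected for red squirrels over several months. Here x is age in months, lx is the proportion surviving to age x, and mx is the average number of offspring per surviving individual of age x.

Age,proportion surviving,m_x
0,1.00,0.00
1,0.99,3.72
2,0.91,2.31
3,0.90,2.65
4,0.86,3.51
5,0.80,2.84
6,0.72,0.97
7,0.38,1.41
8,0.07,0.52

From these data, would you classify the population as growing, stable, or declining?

R0 = Σ lx·mx = 0 + 3.6828 + 2.1021 + 2.385 + 3.0186 + 2.272 + 0.6984 + 0.5358 + 0.0364 = 14.7311
R0 > 1, so the population is growing.

growing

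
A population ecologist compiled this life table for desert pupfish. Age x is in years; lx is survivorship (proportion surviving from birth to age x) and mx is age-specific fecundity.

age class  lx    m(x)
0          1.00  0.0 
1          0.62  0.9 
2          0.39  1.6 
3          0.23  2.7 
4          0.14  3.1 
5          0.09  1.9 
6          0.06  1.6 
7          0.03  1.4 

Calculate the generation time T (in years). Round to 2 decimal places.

lx·mx: 0, 0.558, 0.624, 0.621, 0.434, 0.171, 0.096, 0.042 → R0 = 2.546
x·lx·mx: 0, 0.558, 1.248, 1.863, 1.736, 0.855, 0.576, 0.294 → Σ = 7.13
T = 7.13 / 2.546 = 2.800471… → 2.80

2.80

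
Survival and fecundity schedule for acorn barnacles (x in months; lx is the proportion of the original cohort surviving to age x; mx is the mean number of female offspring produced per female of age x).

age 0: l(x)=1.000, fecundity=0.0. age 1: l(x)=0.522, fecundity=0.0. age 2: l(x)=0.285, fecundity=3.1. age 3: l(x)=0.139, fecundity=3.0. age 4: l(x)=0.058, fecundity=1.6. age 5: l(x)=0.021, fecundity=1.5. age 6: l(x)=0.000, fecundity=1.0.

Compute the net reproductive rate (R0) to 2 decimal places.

lx·mx by age: 0, 0, 0.8835, 0.417, 0.0928, 0.0315, 0
R0 = Σ lx·mx = 1.4248 → 1.42

1.42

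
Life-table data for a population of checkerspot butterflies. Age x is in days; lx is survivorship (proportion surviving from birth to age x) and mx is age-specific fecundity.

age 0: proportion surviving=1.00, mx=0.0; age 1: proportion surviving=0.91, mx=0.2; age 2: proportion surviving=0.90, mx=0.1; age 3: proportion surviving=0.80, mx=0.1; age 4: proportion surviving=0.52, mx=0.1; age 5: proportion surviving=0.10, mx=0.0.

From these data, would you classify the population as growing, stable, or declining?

declining

R0 = Σ lx·mx = 0 + 0.182 + 0.09 + 0.08 + 0.052 + 0 = 0.404
R0 < 1, so the population is declining.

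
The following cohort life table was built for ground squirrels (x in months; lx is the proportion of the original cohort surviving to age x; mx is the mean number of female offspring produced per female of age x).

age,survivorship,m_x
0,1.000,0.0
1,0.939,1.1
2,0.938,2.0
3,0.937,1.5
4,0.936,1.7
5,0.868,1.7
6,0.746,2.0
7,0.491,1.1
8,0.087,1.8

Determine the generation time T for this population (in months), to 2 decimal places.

3.84

lx·mx: 0, 1.0329, 1.876, 1.4055, 1.5912, 1.4756, 1.492, 0.5401, 0.1566 → R0 = 9.5699
x·lx·mx: 0, 1.0329, 3.752, 4.2165, 6.3648, 7.378, 8.952, 3.7807, 1.2528 → Σ = 36.7297
T = 36.7297 / 9.5699 = 3.838044… → 3.84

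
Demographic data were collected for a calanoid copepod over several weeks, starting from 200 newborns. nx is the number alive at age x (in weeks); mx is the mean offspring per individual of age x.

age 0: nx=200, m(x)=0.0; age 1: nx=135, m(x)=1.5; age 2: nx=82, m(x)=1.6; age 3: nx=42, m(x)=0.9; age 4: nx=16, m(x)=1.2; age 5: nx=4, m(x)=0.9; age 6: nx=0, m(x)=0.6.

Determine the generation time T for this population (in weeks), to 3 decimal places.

lx = nx/n0 = nx/200: 1, 0.675, 0.41, 0.21, 0.08, 0.02, 0
lx·mx: 0, 1.0125, 0.656, 0.189, 0.096, 0.018, 0 → R0 = 1.9715
x·lx·mx: 0, 1.0125, 1.312, 0.567, 0.384, 0.09, 0 → Σ = 3.3655
T = 3.3655 / 1.9715 = 1.707076… → 1.707

1.707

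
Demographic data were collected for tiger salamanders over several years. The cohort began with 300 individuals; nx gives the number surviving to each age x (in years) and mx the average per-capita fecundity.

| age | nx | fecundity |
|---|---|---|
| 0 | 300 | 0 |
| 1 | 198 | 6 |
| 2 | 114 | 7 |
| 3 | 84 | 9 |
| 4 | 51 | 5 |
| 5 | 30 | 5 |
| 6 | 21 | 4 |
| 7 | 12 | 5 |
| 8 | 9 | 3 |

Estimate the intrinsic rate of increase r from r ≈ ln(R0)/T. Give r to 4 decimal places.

lx = nx/n0 = nx/300: 1, 0.66, 0.38, 0.28, 0.17, 0.1, 0.07, 0.04, 0.03
R0 = Σ lx·mx = 0 + 3.96 + 2.66 + 2.52 + 0.85 + 0.5 + 0.28 + 0.2 + 0.09 = 11.06
Σ x·lx·mx = 26.54; T = 26.54/11.06 = 2.39964…
r ≈ ln(R0)/T = ln(11.06)/2.39964… = 1.001541… → 1.0015

1.0015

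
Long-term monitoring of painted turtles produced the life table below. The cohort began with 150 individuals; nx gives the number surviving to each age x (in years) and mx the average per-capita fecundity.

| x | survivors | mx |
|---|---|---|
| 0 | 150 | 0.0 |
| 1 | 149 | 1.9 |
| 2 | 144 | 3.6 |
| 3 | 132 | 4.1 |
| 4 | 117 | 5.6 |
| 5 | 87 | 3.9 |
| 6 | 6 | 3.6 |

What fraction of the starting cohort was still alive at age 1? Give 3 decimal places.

l_1 = n_1/n_0 = 149/150 = 0.993333… → 0.993

0.993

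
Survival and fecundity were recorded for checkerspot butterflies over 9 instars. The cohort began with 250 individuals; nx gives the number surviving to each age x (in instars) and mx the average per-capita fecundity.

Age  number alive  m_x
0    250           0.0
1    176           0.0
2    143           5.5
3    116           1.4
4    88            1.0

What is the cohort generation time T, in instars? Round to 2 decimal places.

2.33

lx = nx/n0 = nx/250: 1, 0.704, 0.572, 0.464, 0.352
lx·mx: 0, 0, 3.146, 0.6496, 0.352 → R0 = 4.1476
x·lx·mx: 0, 0, 6.292, 1.9488, 1.408 → Σ = 9.6488
T = 9.6488 / 4.1476 = 2.326357… → 2.33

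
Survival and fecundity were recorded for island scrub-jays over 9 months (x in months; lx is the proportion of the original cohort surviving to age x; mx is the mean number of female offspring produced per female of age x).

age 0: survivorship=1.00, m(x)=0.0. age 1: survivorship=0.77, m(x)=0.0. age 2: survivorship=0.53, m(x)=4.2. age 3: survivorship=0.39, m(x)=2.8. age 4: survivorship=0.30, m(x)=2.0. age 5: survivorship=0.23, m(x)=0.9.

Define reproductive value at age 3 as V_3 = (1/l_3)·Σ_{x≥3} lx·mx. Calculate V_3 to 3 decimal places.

4.869

lx·mx for x ≥ 3: 1.092, 0.6, 0.207 → sum = 1.899
V_3 = 1.899 / l_3 = 1.899 / 0.39 = 4.869231… → 4.869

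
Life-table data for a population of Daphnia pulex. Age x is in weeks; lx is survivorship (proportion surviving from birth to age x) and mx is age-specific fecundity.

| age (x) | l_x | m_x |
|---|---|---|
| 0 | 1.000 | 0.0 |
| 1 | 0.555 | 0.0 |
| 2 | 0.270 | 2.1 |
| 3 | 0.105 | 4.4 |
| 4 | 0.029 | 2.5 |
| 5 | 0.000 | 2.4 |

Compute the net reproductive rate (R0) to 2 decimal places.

1.10

lx·mx by age: 0, 0, 0.567, 0.462, 0.0725, 0
R0 = Σ lx·mx = 1.1015 → 1.10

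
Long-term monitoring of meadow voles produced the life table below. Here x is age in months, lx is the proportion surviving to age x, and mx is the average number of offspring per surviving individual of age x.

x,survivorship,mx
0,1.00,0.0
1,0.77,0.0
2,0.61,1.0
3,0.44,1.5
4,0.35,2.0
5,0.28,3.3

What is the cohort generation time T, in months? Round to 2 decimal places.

3.67

lx·mx: 0, 0, 0.61, 0.66, 0.7, 0.924 → R0 = 2.894
x·lx·mx: 0, 0, 1.22, 1.98, 2.8, 4.62 → Σ = 10.62
T = 10.62 / 2.894 = 3.669661… → 3.67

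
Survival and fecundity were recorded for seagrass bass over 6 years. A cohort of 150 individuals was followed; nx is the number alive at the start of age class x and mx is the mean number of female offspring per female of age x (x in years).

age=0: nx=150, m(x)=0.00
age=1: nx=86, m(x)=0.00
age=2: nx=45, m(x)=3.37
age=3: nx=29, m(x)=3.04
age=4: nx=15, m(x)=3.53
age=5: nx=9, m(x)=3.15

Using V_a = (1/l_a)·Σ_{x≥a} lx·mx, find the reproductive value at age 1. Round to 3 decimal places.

3.734

lx = nx/n0 = nx/150: 1, 0.57333…, 0.3, 0.19333…, 0.1, 0.06
lx·mx for x ≥ 1: 0, 1.011, 0.587733…, 0.353, 0.189 → sum = 2.140733…
V_1 = 2.140733… / l_1 = 2.140733… / 0.573333… = 3.733837… → 3.734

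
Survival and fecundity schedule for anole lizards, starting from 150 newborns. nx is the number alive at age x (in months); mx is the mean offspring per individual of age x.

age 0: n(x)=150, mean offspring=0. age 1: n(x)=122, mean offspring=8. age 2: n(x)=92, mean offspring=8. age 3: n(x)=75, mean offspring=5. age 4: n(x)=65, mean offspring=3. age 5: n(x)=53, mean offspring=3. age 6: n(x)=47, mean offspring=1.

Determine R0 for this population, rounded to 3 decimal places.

16.587

lx = nx/n0 = nx/150: 1, 0.81333…, 0.61333…, 0.5, 0.43333…, 0.35333…, 0.31333…
lx·mx by age: 0, 6.506667…, 4.906667…, 2.5, 1.3…, 1.06…, 0.313333…
R0 = Σ lx·mx = 16.586667… → 16.587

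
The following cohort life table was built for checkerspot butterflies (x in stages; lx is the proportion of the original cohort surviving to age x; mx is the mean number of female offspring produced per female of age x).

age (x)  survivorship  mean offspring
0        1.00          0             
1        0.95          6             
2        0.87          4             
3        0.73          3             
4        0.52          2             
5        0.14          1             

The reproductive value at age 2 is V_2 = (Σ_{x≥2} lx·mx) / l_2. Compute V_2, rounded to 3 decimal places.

lx·mx for x ≥ 2: 3.48, 2.19, 1.04, 0.14 → sum = 6.85
V_2 = 6.85 / l_2 = 6.85 / 0.87 = 7.873563… → 7.874

7.874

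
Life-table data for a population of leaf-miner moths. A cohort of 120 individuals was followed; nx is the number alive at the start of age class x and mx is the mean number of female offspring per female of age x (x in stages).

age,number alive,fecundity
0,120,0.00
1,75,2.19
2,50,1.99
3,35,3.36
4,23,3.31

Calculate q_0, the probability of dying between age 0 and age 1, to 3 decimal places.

lx = nx/n0 = nx/120: 1, 0.625, 0.41667…, 0.29167…, 0.19167…
q_0 = (l_0 − l_1) / l_0 = (1 − 0.625) / 1
     = 0.375 / 1 = 0.375 → 0.375

0.375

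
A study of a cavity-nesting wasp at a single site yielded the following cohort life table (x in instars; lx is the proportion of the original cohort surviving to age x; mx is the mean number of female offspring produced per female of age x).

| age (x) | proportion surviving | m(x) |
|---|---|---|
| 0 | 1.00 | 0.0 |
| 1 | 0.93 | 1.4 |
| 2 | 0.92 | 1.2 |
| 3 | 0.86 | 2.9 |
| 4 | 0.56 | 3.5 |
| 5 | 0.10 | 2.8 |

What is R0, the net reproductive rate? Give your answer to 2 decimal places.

7.14

lx·mx by age: 0, 1.302, 1.104, 2.494, 1.96, 0.28
R0 = Σ lx·mx = 7.14 → 7.14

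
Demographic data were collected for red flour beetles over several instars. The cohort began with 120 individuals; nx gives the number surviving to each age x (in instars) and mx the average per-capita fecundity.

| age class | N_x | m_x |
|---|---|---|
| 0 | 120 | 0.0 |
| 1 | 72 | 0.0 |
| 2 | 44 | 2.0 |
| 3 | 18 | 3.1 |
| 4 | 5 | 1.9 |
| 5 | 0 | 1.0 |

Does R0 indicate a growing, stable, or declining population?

growing

lx = nx/n0 = nx/120: 1, 0.6, 0.36667…, 0.15, 0.04167…, 0
R0 = Σ lx·mx = 0 + 0 + 0.733333… + 0.465 + 0.079167… + 0 = 1.2775…
R0 > 1, so the population is growing.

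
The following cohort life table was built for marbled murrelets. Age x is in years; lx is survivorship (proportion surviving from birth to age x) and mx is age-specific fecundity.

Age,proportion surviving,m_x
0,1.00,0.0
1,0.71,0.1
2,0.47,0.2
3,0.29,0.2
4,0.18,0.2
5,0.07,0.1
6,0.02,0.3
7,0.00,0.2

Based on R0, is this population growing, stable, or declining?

R0 = Σ lx·mx = 0 + 0.071 + 0.094 + 0.058 + 0.036 + 0.007 + 0.006 + 0 = 0.272
R0 < 1, so the population is declining.

declining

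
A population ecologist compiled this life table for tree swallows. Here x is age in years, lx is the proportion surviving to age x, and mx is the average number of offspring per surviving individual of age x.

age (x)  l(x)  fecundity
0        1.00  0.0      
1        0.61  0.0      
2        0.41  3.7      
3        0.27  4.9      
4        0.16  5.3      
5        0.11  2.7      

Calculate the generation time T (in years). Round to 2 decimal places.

2.98

lx·mx: 0, 0, 1.517, 1.323, 0.848, 0.297 → R0 = 3.985
x·lx·mx: 0, 0, 3.034, 3.969, 3.392, 1.485 → Σ = 11.88
T = 11.88 / 3.985 = 2.981179… → 2.98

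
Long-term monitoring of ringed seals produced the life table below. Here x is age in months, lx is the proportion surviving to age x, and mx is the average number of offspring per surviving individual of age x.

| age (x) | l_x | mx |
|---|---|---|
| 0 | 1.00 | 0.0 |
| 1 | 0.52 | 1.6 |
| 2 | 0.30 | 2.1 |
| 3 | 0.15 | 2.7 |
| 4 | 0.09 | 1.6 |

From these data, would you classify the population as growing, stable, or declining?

R0 = Σ lx·mx = 0 + 0.832 + 0.63 + 0.405 + 0.144 = 2.011
R0 > 1, so the population is growing.

growing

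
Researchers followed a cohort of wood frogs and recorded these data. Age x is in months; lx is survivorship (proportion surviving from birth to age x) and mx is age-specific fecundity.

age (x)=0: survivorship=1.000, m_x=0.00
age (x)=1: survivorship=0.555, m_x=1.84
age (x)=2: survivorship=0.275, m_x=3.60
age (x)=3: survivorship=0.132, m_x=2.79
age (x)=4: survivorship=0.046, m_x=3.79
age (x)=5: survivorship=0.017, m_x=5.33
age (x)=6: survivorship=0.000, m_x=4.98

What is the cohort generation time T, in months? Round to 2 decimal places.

1.99

lx·mx: 0, 1.0212, 0.99, 0.36828, 0.17434, 0.09061, 0 → R0 = 2.64443
x·lx·mx: 0, 1.0212, 1.98, 1.10484, 0.69736, 0.45305, 0 → Σ = 5.25645
T = 5.25645 / 2.64443 = 1.987744… → 1.99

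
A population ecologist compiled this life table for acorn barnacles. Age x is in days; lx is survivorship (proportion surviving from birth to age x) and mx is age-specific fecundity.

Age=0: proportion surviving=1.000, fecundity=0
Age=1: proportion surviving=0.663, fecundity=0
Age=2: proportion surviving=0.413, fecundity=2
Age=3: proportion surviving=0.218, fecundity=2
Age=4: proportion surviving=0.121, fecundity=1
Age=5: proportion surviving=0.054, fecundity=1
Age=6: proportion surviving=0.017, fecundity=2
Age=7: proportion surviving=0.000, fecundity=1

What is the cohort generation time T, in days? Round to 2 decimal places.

lx·mx: 0, 0, 0.826, 0.436, 0.121, 0.054, 0.034, 0 → R0 = 1.471
x·lx·mx: 0, 0, 1.652, 1.308, 0.484, 0.27, 0.204, 0 → Σ = 3.918
T = 3.918 / 1.471 = 2.663494… → 2.66

2.66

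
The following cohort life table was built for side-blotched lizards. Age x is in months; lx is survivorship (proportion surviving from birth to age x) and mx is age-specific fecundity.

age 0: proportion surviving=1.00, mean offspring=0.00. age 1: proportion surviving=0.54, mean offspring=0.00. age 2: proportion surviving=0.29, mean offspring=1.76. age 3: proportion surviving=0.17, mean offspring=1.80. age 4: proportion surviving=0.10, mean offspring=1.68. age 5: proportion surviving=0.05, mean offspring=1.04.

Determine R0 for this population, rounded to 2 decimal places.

lx·mx by age: 0, 0, 0.5104, 0.306, 0.168, 0.052
R0 = Σ lx·mx = 1.0364 → 1.04

1.04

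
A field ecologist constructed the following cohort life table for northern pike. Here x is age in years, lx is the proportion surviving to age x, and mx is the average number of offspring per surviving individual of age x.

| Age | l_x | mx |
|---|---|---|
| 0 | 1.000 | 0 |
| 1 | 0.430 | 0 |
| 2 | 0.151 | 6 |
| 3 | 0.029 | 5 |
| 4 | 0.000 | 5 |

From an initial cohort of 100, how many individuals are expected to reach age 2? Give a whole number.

15

Expected survivors = N0 · l_2 = 100 × 0.151 = 15.1 → 15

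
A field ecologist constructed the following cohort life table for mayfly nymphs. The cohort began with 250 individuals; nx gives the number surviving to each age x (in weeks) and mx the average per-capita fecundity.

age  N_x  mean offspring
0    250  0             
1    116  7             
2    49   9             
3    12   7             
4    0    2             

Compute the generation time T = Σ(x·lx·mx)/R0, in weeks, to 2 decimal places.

1.46

lx = nx/n0 = nx/250: 1, 0.464, 0.196, 0.048, 0
lx·mx: 0, 3.248, 1.764, 0.336, 0 → R0 = 5.348
x·lx·mx: 0, 3.248, 3.528, 1.008, 0 → Σ = 7.784
T = 7.784 / 5.348 = 1.455497… → 1.46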